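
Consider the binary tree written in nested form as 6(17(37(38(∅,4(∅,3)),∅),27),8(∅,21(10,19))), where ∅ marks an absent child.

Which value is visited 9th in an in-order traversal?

10

In-order visits the left subtree, then the node, then the right subtree.
At 6: go left to 17.
  At 17: go left to 37.
    At 37: go left to 38.
      At 38: no left child.
      Visit 38.
      At 38: go right to 4.
        At 4: no left child.
        Visit 4.
        At 4: go right to 3.
          3 is a leaf — visit 3.
    Visit 37.
    At 37: no right child.
  Visit 17.
  At 17: go right to 27.
    27 is a leaf — visit 27.
Visit 6.
At 6: go right to 8.
  At 8: no left child.
  Visit 8.
  At 8: go right to 21.
    At 21: go left to 10.
      10 is a leaf — visit 10.
    Visit 21.
    At 21: go right to 19.
      19 is a leaf — visit 19.
Full in-order sequence: 38, 4, 3, 37, 17, 27, 6, 8, 10, 21, 19.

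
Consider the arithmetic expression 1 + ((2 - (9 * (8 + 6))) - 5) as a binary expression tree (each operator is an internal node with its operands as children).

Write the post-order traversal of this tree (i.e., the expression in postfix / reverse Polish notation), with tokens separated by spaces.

1 2 9 8 6 + * - 5 - +

Post-order on an expression tree gives postfix notation: for each operator, emit left operand, right operand, then the operator.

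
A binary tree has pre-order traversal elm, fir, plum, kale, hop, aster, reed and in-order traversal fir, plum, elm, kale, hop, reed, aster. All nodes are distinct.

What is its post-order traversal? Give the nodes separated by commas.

The first element of pre-order is the root; it splits in-order into left and right subtrees.
Root elm: left subtree has 2 nodes {fir, plum}, right has 4 {kale, hop, reed, aster}.
  Root fir: left subtree has 0 nodes { }, right has 1 {plum}.
  Root kale: left subtree has 0 nodes { }, right has 3 {hop, reed, aster}.
    Root hop: left subtree has 0 nodes { }, right has 2 {reed, aster}.
      Root aster: left subtree has 1 node {reed}, right has 0 { }.

plum, fir, reed, aster, hop, kale, elm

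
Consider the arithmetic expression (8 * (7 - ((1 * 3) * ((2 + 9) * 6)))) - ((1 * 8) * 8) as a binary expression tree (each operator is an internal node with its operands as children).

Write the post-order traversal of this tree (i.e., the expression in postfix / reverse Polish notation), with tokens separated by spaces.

Post-order on an expression tree gives postfix notation: for each operator, emit left operand, right operand, then the operator.

8 7 1 3 * 2 9 + 6 * * - * 1 8 * 8 * -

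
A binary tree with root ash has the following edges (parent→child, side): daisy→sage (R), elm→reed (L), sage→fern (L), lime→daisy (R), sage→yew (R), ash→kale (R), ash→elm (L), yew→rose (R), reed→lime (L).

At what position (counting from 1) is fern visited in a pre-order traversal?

7

Pre-order visits the node, then its left subtree, then its right subtree.
Visit ash.
At ash: go left to elm.
  Visit elm.
  At elm: go left to reed.
    Visit reed.
    At reed: go left to lime.
      Visit lime.
      At lime: no left child.
      At lime: go right to daisy.
        Visit daisy.
        At daisy: no left child.
        At daisy: go right to sage.
          Visit sage.
          At sage: go left to fern.
            fern is a leaf — visit fern.
          At sage: go right to yew.
            Visit yew.
            At yew: no left child.
            At yew: go right to rose.
              rose is a leaf — visit rose.
    At reed: no right child.
  At elm: no right child.
At ash: go right to kale.
  kale is a leaf — visit kale.
Full pre-order sequence: ash, elm, reed, lime, daisy, sage, fern, yew, rose, kale.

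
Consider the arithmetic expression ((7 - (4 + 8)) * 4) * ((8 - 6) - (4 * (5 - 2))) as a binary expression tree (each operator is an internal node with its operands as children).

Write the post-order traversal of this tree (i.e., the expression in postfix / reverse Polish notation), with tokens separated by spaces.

Post-order on an expression tree gives postfix notation: for each operator, emit left operand, right operand, then the operator.

7 4 8 + - 4 * 8 6 - 4 5 2 - * - *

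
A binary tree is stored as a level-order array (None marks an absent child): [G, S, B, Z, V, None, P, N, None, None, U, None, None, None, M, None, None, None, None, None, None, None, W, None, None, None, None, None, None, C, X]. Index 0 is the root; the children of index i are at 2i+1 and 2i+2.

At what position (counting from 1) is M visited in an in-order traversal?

11

In-order visits the left subtree, then the node, then the right subtree.
At G: go left to S.
  At S: go left to Z.
    At Z: go left to N.
      N is a leaf — visit N.
    Visit Z.
    At Z: no right child.
  Visit S.
  At S: go right to V.
    At V: no left child.
    Visit V.
    At V: go right to U.
      At U: no left child.
      Visit U.
      At U: go right to W.
        W is a leaf — visit W.
Visit G.
At G: go right to B.
  At B: no left child.
  Visit B.
  At B: go right to P.
    At P: no left child.
    Visit P.
    At P: go right to M.
      At M: go left to C.
        C is a leaf — visit C.
      Visit M.
      At M: go right to X.
        X is a leaf — visit X.
Full in-order sequence: N, Z, S, V, U, W, G, B, P, C, M, X.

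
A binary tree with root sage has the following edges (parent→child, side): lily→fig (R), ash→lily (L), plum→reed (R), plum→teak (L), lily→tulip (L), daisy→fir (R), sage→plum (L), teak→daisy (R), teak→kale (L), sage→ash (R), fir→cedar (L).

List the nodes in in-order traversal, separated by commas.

In-order visits the left subtree, then the node, then the right subtree.
At sage: go left to plum.
  At plum: go left to teak.
    At teak: go left to kale.
      kale is a leaf — visit kale.
    Visit teak.
    At teak: go right to daisy.
      At daisy: no left child.
      Visit daisy.
      At daisy: go right to fir.
        At fir: go left to cedar.
          cedar is a leaf — visit cedar.
        Visit fir.
        At fir: no right child.
  Visit plum.
  At plum: go right to reed.
    reed is a leaf — visit reed.
Visit sage.
At sage: go right to ash.
  At ash: go left to lily.
    At lily: go left to tulip.
      tulip is a leaf — visit tulip.
    Visit lily.
    At lily: go right to fig.
      fig is a leaf — visit fig.
  Visit ash.
  At ash: no right child.

kale, teak, daisy, cedar, fir, plum, reed, sage, tulip, lily, fig, ash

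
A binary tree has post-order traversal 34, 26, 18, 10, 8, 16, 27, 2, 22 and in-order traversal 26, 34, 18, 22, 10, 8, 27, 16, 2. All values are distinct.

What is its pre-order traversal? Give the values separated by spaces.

The last element of post-order is the root; it splits in-order into left and right subtrees.
Root 22: left subtree has 3 nodes {26, 34, 18}, right has 5 {10, 8, 27, 16, 2}.
  Root 18: left subtree has 2 nodes {26, 34}, right has 0 { }.
    Root 26: left subtree has 0 nodes { }, right has 1 {34}.
  Root 2: left subtree has 4 nodes {10, 8, 27, 16}, right has 0 { }.
    Root 27: left subtree has 2 nodes {10, 8}, right has 1 {16}.
      Root 8: left subtree has 1 node {10}, right has 0 { }.

22 18 26 34 2 27 8 10 16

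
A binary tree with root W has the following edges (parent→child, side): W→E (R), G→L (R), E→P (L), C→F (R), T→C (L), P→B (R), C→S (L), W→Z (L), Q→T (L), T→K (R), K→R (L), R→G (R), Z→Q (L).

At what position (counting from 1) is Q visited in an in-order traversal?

In-order visits the left subtree, then the node, then the right subtree.
At W: go left to Z.
  At Z: go left to Q.
    At Q: go left to T.
      At T: go left to C.
        At C: go left to S.
          S is a leaf — visit S.
        Visit C.
        At C: go right to F.
          F is a leaf — visit F.
      Visit T.
      At T: go right to K.
        At K: go left to R.
          At R: no left child.
          Visit R.
          At R: go right to G.
            At G: no left child.
            Visit G.
            At G: go right to L.
              L is a leaf — visit L.
        Visit K.
        At K: no right child.
    Visit Q.
    At Q: no right child.
  Visit Z.
  At Z: no right child.
Visit W.
At W: go right to E.
  At E: go left to P.
    At P: no left child.
    Visit P.
    At P: go right to B.
      B is a leaf — visit B.
  Visit E.
  At E: no right child.
Full in-order sequence: S, C, F, T, R, G, L, K, Q, Z, W, P, B, E.

9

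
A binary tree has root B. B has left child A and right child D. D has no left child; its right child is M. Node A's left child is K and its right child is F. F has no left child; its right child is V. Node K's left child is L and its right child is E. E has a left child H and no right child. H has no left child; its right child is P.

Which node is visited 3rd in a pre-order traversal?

Pre-order visits the node, then its left subtree, then its right subtree.
Visit B.
At B: go left to A.
  Visit A.
  At A: go left to K.
    Visit K.
    At K: go left to L.
      L is a leaf — visit L.
    At K: go right to E.
      Visit E.
      At E: go left to H.
        Visit H.
        At H: no left child.
        At H: go right to P.
          P is a leaf — visit P.
      At E: no right child.
  At A: go right to F.
    Visit F.
    At F: no left child.
    At F: go right to V.
      V is a leaf — visit V.
At B: go right to D.
  Visit D.
  At D: no left child.
  At D: go right to M.
    M is a leaf — visit M.
Full pre-order sequence: B, A, K, L, E, H, P, F, V, D, M.

K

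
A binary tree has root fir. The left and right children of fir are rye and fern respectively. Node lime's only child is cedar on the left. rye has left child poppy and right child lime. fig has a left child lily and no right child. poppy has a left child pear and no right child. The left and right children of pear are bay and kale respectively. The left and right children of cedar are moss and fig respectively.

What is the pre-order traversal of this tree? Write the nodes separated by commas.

fir, rye, poppy, pear, bay, kale, lime, cedar, moss, fig, lily, fern

Pre-order visits the node, then its left subtree, then its right subtree.
Visit fir.
At fir: go left to rye.
  Visit rye.
  At rye: go left to poppy.
    Visit poppy.
    At poppy: go left to pear.
      Visit pear.
      At pear: go left to bay.
        bay is a leaf — visit bay.
      At pear: go right to kale.
        kale is a leaf — visit kale.
    At poppy: no right child.
  At rye: go right to lime.
    Visit lime.
    At lime: go left to cedar.
      Visit cedar.
      At cedar: go left to moss.
        moss is a leaf — visit moss.
      At cedar: go right to fig.
        Visit fig.
        At fig: go left to lily.
          lily is a leaf — visit lily.
        At fig: no right child.
    At lime: no right child.
At fir: go right to fern.
  fern is a leaf — visit fern.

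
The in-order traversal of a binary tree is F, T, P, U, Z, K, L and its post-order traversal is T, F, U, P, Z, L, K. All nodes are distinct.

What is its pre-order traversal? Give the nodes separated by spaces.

K Z P F T U L

The last element of post-order is the root; it splits in-order into left and right subtrees.
Root K: left subtree has 5 nodes {F, T, P, U, Z}, right has 1 {L}.
  Root Z: left subtree has 4 nodes {F, T, P, U}, right has 0 { }.
    Root P: left subtree has 2 nodes {F, T}, right has 1 {U}.
      Root F: left subtree has 0 nodes { }, right has 1 {T}.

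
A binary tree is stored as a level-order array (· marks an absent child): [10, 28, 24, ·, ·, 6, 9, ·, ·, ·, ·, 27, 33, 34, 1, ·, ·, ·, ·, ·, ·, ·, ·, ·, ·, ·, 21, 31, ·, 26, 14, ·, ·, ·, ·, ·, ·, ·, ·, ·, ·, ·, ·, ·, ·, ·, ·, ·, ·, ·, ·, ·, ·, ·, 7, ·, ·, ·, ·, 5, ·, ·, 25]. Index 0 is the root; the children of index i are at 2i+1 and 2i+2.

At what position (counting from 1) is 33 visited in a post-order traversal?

5

Post-order visits the left subtree, then the right subtree, then the node.
At 10: go left to 28.
  28 is a leaf — visit 28.
At 10: go right to 24.
  At 24: go left to 6.
    At 6: go left to 27.
      27 is a leaf — visit 27.
    At 6: go right to 33.
      At 33: no left child.
      At 33: go right to 21.
        At 21: no left child.
        At 21: go right to 7.
          7 is a leaf — visit 7.
        Visit 21.
      Visit 33.
    Visit 6.
  At 24: go right to 9.
    At 9: go left to 34.
      At 34: go left to 31.
        31 is a leaf — visit 31.
      At 34: no right child.
      Visit 34.
    At 9: go right to 1.
      At 1: go left to 26.
        At 26: go left to 5.
          5 is a leaf — visit 5.
        At 26: no right child.
        Visit 26.
      At 1: go right to 14.
        At 14: no left child.
        At 14: go right to 25.
          25 is a leaf — visit 25.
        Visit 14.
      Visit 1.
    Visit 9.
  Visit 24.
Visit 10.
Full post-order sequence: 28, 27, 7, 21, 33, 6, 31, 34, 5, 26, 25, 14, 1, 9, 24, 10.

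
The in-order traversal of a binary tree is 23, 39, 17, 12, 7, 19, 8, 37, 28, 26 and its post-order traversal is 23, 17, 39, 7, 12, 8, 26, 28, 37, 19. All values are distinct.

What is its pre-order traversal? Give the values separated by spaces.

The last element of post-order is the root; it splits in-order into left and right subtrees.
Root 19: left subtree has 5 nodes {23, 39, 17, 12, 7}, right has 4 {8, 37, 28, 26}.
  Root 12: left subtree has 3 nodes {23, 39, 17}, right has 1 {7}.
    Root 39: left subtree has 1 node {23}, right has 1 {17}.
  Root 37: left subtree has 1 node {8}, right has 2 {28, 26}.
    Root 28: left subtree has 0 nodes { }, right has 1 {26}.

19 12 39 23 17 7 37 8 28 26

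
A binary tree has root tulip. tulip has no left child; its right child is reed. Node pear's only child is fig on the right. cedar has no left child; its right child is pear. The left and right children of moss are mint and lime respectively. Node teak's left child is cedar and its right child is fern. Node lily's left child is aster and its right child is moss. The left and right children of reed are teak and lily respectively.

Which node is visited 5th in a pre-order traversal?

pear

Pre-order visits the node, then its left subtree, then its right subtree.
Visit tulip.
At tulip: no left child.
At tulip: go right to reed.
  Visit reed.
  At reed: go left to teak.
    Visit teak.
    At teak: go left to cedar.
      Visit cedar.
      At cedar: no left child.
      At cedar: go right to pear.
        Visit pear.
        At pear: no left child.
        At pear: go right to fig.
          fig is a leaf — visit fig.
    At teak: go right to fern.
      fern is a leaf — visit fern.
  At reed: go right to lily.
    Visit lily.
    At lily: go left to aster.
      aster is a leaf — visit aster.
    At lily: go right to moss.
      Visit moss.
      At moss: go left to mint.
        mint is a leaf — visit mint.
      At moss: go right to lime.
        lime is a leaf — visit lime.
Full pre-order sequence: tulip, reed, teak, cedar, pear, fig, fern, lily, aster, moss, mint, lime.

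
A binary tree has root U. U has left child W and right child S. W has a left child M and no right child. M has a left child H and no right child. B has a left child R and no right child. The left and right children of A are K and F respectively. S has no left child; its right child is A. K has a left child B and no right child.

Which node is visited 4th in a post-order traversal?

Post-order visits the left subtree, then the right subtree, then the node.
At U: go left to W.
  At W: go left to M.
    At M: go left to H.
      H is a leaf — visit H.
    At M: no right child.
    Visit M.
  At W: no right child.
  Visit W.
At U: go right to S.
  At S: no left child.
  At S: go right to A.
    At A: go left to K.
      At K: go left to B.
        At B: go left to R.
          R is a leaf — visit R.
        At B: no right child.
        Visit B.
      At K: no right child.
      Visit K.
    At A: go right to F.
      F is a leaf — visit F.
    Visit A.
  Visit S.
Visit U.
Full post-order sequence: H, M, W, R, B, K, F, A, S, U.

R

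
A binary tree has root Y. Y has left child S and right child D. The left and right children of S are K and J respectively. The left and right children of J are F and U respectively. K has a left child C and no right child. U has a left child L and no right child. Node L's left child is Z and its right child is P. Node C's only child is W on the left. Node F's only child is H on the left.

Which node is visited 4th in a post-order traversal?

Post-order visits the left subtree, then the right subtree, then the node.
At Y: go left to S.
  At S: go left to K.
    At K: go left to C.
      At C: go left to W.
        W is a leaf — visit W.
      At C: no right child.
      Visit C.
    At K: no right child.
    Visit K.
  At S: go right to J.
    At J: go left to F.
      At F: go left to H.
        H is a leaf — visit H.
      At F: no right child.
      Visit F.
    At J: go right to U.
      At U: go left to L.
        At L: go left to Z.
          Z is a leaf — visit Z.
        At L: go right to P.
          P is a leaf — visit P.
        Visit L.
      At U: no right child.
      Visit U.
    Visit J.
  Visit S.
At Y: go right to D.
  D is a leaf — visit D.
Visit Y.
Full post-order sequence: W, C, K, H, F, Z, P, L, U, J, S, D, Y.

H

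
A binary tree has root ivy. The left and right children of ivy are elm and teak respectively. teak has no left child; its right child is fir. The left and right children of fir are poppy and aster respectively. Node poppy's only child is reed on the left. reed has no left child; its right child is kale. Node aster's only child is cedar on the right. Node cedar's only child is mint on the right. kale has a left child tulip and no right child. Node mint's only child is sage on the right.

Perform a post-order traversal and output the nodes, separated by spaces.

Post-order visits the left subtree, then the right subtree, then the node.
At ivy: go left to elm.
  elm is a leaf — visit elm.
At ivy: go right to teak.
  At teak: no left child.
  At teak: go right to fir.
    At fir: go left to poppy.
      At poppy: go left to reed.
        At reed: no left child.
        At reed: go right to kale.
          At kale: go left to tulip.
            tulip is a leaf — visit tulip.
          At kale: no right child.
          Visit kale.
        Visit reed.
      At poppy: no right child.
      Visit poppy.
    At fir: go right to aster.
      At aster: no left child.
      At aster: go right to cedar.
        At cedar: no left child.
        At cedar: go right to mint.
          At mint: no left child.
          At mint: go right to sage.
            sage is a leaf — visit sage.
          Visit mint.
        Visit cedar.
      Visit aster.
    Visit fir.
  Visit teak.
Visit ivy.

elm tulip kale reed poppy sage mint cedar aster fir teak ivy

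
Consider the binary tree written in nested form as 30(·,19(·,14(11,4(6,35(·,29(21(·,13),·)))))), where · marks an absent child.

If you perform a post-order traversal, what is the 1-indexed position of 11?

Post-order visits the left subtree, then the right subtree, then the node.
At 30: no left child.
At 30: go right to 19.
  At 19: no left child.
  At 19: go right to 14.
    At 14: go left to 11.
      11 is a leaf — visit 11.
    At 14: go right to 4.
      At 4: go left to 6.
        6 is a leaf — visit 6.
      At 4: go right to 35.
        At 35: no left child.
        At 35: go right to 29.
          At 29: go left to 21.
            At 21: no left child.
            At 21: go right to 13.
              13 is a leaf — visit 13.
            Visit 21.
          At 29: no right child.
          Visit 29.
        Visit 35.
      Visit 4.
    Visit 14.
  Visit 19.
Visit 30.
Full post-order sequence: 11, 6, 13, 21, 29, 35, 4, 14, 19, 30.

1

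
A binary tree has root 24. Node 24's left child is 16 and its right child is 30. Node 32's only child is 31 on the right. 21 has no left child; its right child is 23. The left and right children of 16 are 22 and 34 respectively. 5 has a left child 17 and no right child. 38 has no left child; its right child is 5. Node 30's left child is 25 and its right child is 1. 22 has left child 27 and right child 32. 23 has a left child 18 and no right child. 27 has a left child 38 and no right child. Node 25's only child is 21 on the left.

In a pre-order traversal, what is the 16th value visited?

Pre-order visits the node, then its left subtree, then its right subtree.
Visit 24.
At 24: go left to 16.
  Visit 16.
  At 16: go left to 22.
    Visit 22.
    At 22: go left to 27.
      Visit 27.
      At 27: go left to 38.
        Visit 38.
        At 38: no left child.
        At 38: go right to 5.
          Visit 5.
          At 5: go left to 17.
            17 is a leaf — visit 17.
          At 5: no right child.
      At 27: no right child.
    At 22: go right to 32.
      Visit 32.
      At 32: no left child.
      At 32: go right to 31.
        31 is a leaf — visit 31.
  At 16: go right to 34.
    34 is a leaf — visit 34.
At 24: go right to 30.
  Visit 30.
  At 30: go left to 25.
    Visit 25.
    At 25: go left to 21.
      Visit 21.
      At 21: no left child.
      At 21: go right to 23.
        Visit 23.
        At 23: go left to 18.
          18 is a leaf — visit 18.
        At 23: no right child.
    At 25: no right child.
  At 30: go right to 1.
    1 is a leaf — visit 1.
Full pre-order sequence: 24, 16, 22, 27, 38, 5, 17, 32, 31, 34, 30, 25, 21, 23, 18, 1.

1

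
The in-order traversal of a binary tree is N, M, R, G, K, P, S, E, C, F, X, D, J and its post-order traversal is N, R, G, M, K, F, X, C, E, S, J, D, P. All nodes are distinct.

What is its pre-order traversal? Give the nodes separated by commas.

P, K, M, N, G, R, D, S, E, C, X, F, J

The last element of post-order is the root; it splits in-order into left and right subtrees.
Root P: left subtree has 5 nodes {N, M, R, G, K}, right has 7 {S, E, C, F, X, D, J}.
  Root K: left subtree has 4 nodes {N, M, R, G}, right has 0 { }.
    Root M: left subtree has 1 node {N}, right has 2 {R, G}.
      Root G: left subtree has 1 node {R}, right has 0 { }.
  Root D: left subtree has 5 nodes {S, E, C, F, X}, right has 1 {J}.
    Root S: left subtree has 0 nodes { }, right has 4 {E, C, F, X}.
      Root E: left subtree has 0 nodes { }, right has 3 {C, F, X}.
        Root C: left subtree has 0 nodes { }, right has 2 {F, X}.
          Root X: left subtree has 1 node {F}, right has 0 { }.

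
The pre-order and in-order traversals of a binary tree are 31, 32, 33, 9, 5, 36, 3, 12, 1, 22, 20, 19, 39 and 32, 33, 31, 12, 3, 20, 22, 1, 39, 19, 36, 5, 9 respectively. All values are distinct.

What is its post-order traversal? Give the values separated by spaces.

33 32 12 20 22 39 19 1 3 36 5 9 31

The first element of pre-order is the root; it splits in-order into left and right subtrees.
Root 31: left subtree has 2 nodes {32, 33}, right has 10 {12, 3, 20, 22, 1, 39, 19, 36, 5, 9}.
  Root 32: left subtree has 0 nodes { }, right has 1 {33}.
  Root 9: left subtree has 9 nodes {12, 3, 20, 22, 1, 39, 19, 36, 5}, right has 0 { }.
    Root 5: left subtree has 8 nodes {12, 3, 20, 22, 1, 39, 19, 36}, right has 0 { }.
      Root 36: left subtree has 7 nodes {12, 3, 20, 22, 1, 39, 19}, right has 0 { }.
        Root 3: left subtree has 1 node {12}, right has 5 {20, 22, 1, 39, 19}.
          Root 1: left subtree has 2 nodes {20, 22}, right has 2 {39, 19}.
            Root 22: left subtree has 1 node {20}, right has 0 { }.
            Root 19: left subtree has 1 node {39}, right has 0 { }.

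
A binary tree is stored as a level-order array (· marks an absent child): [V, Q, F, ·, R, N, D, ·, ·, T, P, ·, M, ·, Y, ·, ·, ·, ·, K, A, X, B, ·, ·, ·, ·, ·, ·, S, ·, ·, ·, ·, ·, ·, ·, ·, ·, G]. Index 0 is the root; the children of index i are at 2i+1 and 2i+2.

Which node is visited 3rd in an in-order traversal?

K

In-order visits the left subtree, then the node, then the right subtree.
At V: go left to Q.
  At Q: no left child.
  Visit Q.
  At Q: go right to R.
    At R: go left to T.
      At T: go left to K.
        At K: go left to G.
          G is a leaf — visit G.
        Visit K.
        At K: no right child.
      Visit T.
      At T: go right to A.
        A is a leaf — visit A.
    Visit R.
    At R: go right to P.
      At P: go left to X.
        X is a leaf — visit X.
      Visit P.
      At P: go right to B.
        B is a leaf — visit B.
Visit V.
At V: go right to F.
  At F: go left to N.
    At N: no left child.
    Visit N.
    At N: go right to M.
      M is a leaf — visit M.
  Visit F.
  At F: go right to D.
    At D: no left child.
    Visit D.
    At D: go right to Y.
      At Y: go left to S.
        S is a leaf — visit S.
      Visit Y.
      At Y: no right child.
Full in-order sequence: Q, G, K, T, A, R, X, P, B, V, N, M, F, D, S, Y.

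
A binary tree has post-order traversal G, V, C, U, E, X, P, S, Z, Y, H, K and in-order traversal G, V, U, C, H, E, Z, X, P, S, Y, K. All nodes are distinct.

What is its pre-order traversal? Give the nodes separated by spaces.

The last element of post-order is the root; it splits in-order into left and right subtrees.
Root K: left subtree has 11 nodes {G, V, U, C, H, E, Z, X, P, S, Y}, right has 0 { }.
  Root H: left subtree has 4 nodes {G, V, U, C}, right has 6 {E, Z, X, P, S, Y}.
    Root U: left subtree has 2 nodes {G, V}, right has 1 {C}.
      Root V: left subtree has 1 node {G}, right has 0 { }.
    Root Y: left subtree has 5 nodes {E, Z, X, P, S}, right has 0 { }.
      Root Z: left subtree has 1 node {E}, right has 3 {X, P, S}.
        Root S: left subtree has 2 nodes {X, P}, right has 0 { }.
          Root P: left subtree has 1 node {X}, right has 0 { }.

K H U V G C Y Z E S P X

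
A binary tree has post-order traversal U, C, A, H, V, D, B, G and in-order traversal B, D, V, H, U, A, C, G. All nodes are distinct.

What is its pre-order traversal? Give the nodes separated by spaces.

The last element of post-order is the root; it splits in-order into left and right subtrees.
Root G: left subtree has 7 nodes {B, D, V, H, U, A, C}, right has 0 { }.
  Root B: left subtree has 0 nodes { }, right has 6 {D, V, H, U, A, C}.
    Root D: left subtree has 0 nodes { }, right has 5 {V, H, U, A, C}.
      Root V: left subtree has 0 nodes { }, right has 4 {H, U, A, C}.
        Root H: left subtree has 0 nodes { }, right has 3 {U, A, C}.
          Root A: left subtree has 1 node {U}, right has 1 {C}.

G B D V H A U C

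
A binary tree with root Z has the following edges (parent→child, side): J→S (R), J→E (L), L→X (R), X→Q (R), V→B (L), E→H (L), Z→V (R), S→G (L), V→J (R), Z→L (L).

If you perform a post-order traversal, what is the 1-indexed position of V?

Post-order visits the left subtree, then the right subtree, then the node.
At Z: go left to L.
  At L: no left child.
  At L: go right to X.
    At X: no left child.
    At X: go right to Q.
      Q is a leaf — visit Q.
    Visit X.
  Visit L.
At Z: go right to V.
  At V: go left to B.
    B is a leaf — visit B.
  At V: go right to J.
    At J: go left to E.
      At E: go left to H.
        H is a leaf — visit H.
      At E: no right child.
      Visit E.
    At J: go right to S.
      At S: go left to G.
        G is a leaf — visit G.
      At S: no right child.
      Visit S.
    Visit J.
  Visit V.
Visit Z.
Full post-order sequence: Q, X, L, B, H, E, G, S, J, V, Z.

10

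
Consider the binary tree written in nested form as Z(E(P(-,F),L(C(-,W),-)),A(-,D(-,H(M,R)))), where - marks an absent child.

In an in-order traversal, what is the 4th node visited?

C

In-order visits the left subtree, then the node, then the right subtree.
At Z: go left to E.
  At E: go left to P.
    At P: no left child.
    Visit P.
    At P: go right to F.
      F is a leaf — visit F.
  Visit E.
  At E: go right to L.
    At L: go left to C.
      At C: no left child.
      Visit C.
      At C: go right to W.
        W is a leaf — visit W.
    Visit L.
    At L: no right child.
Visit Z.
At Z: go right to A.
  At A: no left child.
  Visit A.
  At A: go right to D.
    At D: no left child.
    Visit D.
    At D: go right to H.
      At H: go left to M.
        M is a leaf — visit M.
      Visit H.
      At H: go right to R.
        R is a leaf — visit R.
Full in-order sequence: P, F, E, C, W, L, Z, A, D, M, H, R.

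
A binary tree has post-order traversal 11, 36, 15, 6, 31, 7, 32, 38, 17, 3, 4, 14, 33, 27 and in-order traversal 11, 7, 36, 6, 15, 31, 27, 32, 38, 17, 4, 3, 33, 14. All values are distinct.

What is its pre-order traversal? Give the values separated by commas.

The last element of post-order is the root; it splits in-order into left and right subtrees.
Root 27: left subtree has 6 nodes {11, 7, 36, 6, 15, 31}, right has 7 {32, 38, 17, 4, 3, 33, 14}.
  Root 7: left subtree has 1 node {11}, right has 4 {36, 6, 15, 31}.
    Root 31: left subtree has 3 nodes {36, 6, 15}, right has 0 { }.
      Root 6: left subtree has 1 node {36}, right has 1 {15}.
  Root 33: left subtree has 5 nodes {32, 38, 17, 4, 3}, right has 1 {14}.
    Root 4: left subtree has 3 nodes {32, 38, 17}, right has 1 {3}.
      Root 17: left subtree has 2 nodes {32, 38}, right has 0 { }.
        Root 38: left subtree has 1 node {32}, right has 0 { }.

27, 7, 11, 31, 6, 36, 15, 33, 4, 17, 38, 32, 3, 14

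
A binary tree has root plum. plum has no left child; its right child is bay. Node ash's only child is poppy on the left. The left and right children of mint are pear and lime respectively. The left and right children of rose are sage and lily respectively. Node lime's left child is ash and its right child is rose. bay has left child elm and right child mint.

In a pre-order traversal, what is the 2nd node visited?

Pre-order visits the node, then its left subtree, then its right subtree.
Visit plum.
At plum: no left child.
At plum: go right to bay.
  Visit bay.
  At bay: go left to elm.
    elm is a leaf — visit elm.
  At bay: go right to mint.
    Visit mint.
    At mint: go left to pear.
      pear is a leaf — visit pear.
    At mint: go right to lime.
      Visit lime.
      At lime: go left to ash.
        Visit ash.
        At ash: go left to poppy.
          poppy is a leaf — visit poppy.
        At ash: no right child.
      At lime: go right to rose.
        Visit rose.
        At rose: go left to sage.
          sage is a leaf — visit sage.
        At rose: go right to lily.
          lily is a leaf — visit lily.
Full pre-order sequence: plum, bay, elm, mint, pear, lime, ash, poppy, rose, sage, lily.

bay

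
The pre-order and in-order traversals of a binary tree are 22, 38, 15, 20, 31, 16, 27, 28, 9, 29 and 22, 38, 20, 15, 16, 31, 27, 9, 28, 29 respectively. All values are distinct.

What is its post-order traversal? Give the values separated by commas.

20, 16, 9, 29, 28, 27, 31, 15, 38, 22

The first element of pre-order is the root; it splits in-order into left and right subtrees.
Root 22: left subtree has 0 nodes { }, right has 9 {38, 20, 15, 16, 31, 27, 9, 28, 29}.
  Root 38: left subtree has 0 nodes { }, right has 8 {20, 15, 16, 31, 27, 9, 28, 29}.
    Root 15: left subtree has 1 node {20}, right has 6 {16, 31, 27, 9, 28, 29}.
      Root 31: left subtree has 1 node {16}, right has 4 {27, 9, 28, 29}.
        Root 27: left subtree has 0 nodes { }, right has 3 {9, 28, 29}.
          Root 28: left subtree has 1 node {9}, right has 1 {29}.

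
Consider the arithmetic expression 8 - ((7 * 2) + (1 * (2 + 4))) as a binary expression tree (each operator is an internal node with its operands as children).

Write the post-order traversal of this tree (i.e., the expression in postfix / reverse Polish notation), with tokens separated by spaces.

8 7 2 * 1 2 4 + * + -

Post-order on an expression tree gives postfix notation: for each operator, emit left operand, right operand, then the operator.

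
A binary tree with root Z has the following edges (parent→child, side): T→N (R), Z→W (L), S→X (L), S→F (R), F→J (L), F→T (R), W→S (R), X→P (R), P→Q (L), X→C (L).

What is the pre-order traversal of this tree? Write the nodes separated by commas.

Pre-order visits the node, then its left subtree, then its right subtree.
Visit Z.
At Z: go left to W.
  Visit W.
  At W: no left child.
  At W: go right to S.
    Visit S.
    At S: go left to X.
      Visit X.
      At X: go left to C.
        C is a leaf — visit C.
      At X: go right to P.
        Visit P.
        At P: go left to Q.
          Q is a leaf — visit Q.
        At P: no right child.
    At S: go right to F.
      Visit F.
      At F: go left to J.
        J is a leaf — visit J.
      At F: go right to T.
        Visit T.
        At T: no left child.
        At T: go right to N.
          N is a leaf — visit N.
At Z: no right child.

Z, W, S, X, C, P, Q, F, J, T, N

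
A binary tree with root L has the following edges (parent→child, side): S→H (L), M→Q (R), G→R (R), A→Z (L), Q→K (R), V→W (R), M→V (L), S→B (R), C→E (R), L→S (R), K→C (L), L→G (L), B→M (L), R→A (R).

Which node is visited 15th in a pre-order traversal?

E

Pre-order visits the node, then its left subtree, then its right subtree.
Visit L.
At L: go left to G.
  Visit G.
  At G: no left child.
  At G: go right to R.
    Visit R.
    At R: no left child.
    At R: go right to A.
      Visit A.
      At A: go left to Z.
        Z is a leaf — visit Z.
      At A: no right child.
At L: go right to S.
  Visit S.
  At S: go left to H.
    H is a leaf — visit H.
  At S: go right to B.
    Visit B.
    At B: go left to M.
      Visit M.
      At M: go left to V.
        Visit V.
        At V: no left child.
        At V: go right to W.
          W is a leaf — visit W.
      At M: go right to Q.
        Visit Q.
        At Q: no left child.
        At Q: go right to K.
          Visit K.
          At K: go left to C.
            Visit C.
            At C: no left child.
            At C: go right to E.
              E is a leaf — visit E.
          At K: no right child.
    At B: no right child.
Full pre-order sequence: L, G, R, A, Z, S, H, B, M, V, W, Q, K, C, E.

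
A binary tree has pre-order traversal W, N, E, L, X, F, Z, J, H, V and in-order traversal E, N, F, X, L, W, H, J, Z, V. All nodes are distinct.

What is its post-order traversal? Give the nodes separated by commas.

E, F, X, L, N, H, J, V, Z, W

The first element of pre-order is the root; it splits in-order into left and right subtrees.
Root W: left subtree has 5 nodes {E, N, F, X, L}, right has 4 {H, J, Z, V}.
  Root N: left subtree has 1 node {E}, right has 3 {F, X, L}.
    Root L: left subtree has 2 nodes {F, X}, right has 0 { }.
      Root X: left subtree has 1 node {F}, right has 0 { }.
  Root Z: left subtree has 2 nodes {H, J}, right has 1 {V}.
    Root J: left subtree has 1 node {H}, right has 0 { }.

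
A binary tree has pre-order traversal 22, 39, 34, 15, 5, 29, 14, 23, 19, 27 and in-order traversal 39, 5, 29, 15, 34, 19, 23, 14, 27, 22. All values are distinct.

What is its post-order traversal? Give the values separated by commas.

29, 5, 15, 19, 23, 27, 14, 34, 39, 22

The first element of pre-order is the root; it splits in-order into left and right subtrees.
Root 22: left subtree has 9 nodes {39, 5, 29, 15, 34, 19, 23, 14, 27}, right has 0 { }.
  Root 39: left subtree has 0 nodes { }, right has 8 {5, 29, 15, 34, 19, 23, 14, 27}.
    Root 34: left subtree has 3 nodes {5, 29, 15}, right has 4 {19, 23, 14, 27}.
      Root 15: left subtree has 2 nodes {5, 29}, right has 0 { }.
        Root 5: left subtree has 0 nodes { }, right has 1 {29}.
      Root 14: left subtree has 2 nodes {19, 23}, right has 1 {27}.
        Root 23: left subtree has 1 node {19}, right has 0 { }.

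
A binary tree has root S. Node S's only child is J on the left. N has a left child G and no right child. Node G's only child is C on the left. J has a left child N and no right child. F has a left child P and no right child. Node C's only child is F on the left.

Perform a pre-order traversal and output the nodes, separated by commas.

Pre-order visits the node, then its left subtree, then its right subtree.
Visit S.
At S: go left to J.
  Visit J.
  At J: go left to N.
    Visit N.
    At N: go left to G.
      Visit G.
      At G: go left to C.
        Visit C.
        At C: go left to F.
          Visit F.
          At F: go left to P.
            P is a leaf — visit P.
          At F: no right child.
        At C: no right child.
      At G: no right child.
    At N: no right child.
  At J: no right child.
At S: no right child.

S, J, N, G, C, F, P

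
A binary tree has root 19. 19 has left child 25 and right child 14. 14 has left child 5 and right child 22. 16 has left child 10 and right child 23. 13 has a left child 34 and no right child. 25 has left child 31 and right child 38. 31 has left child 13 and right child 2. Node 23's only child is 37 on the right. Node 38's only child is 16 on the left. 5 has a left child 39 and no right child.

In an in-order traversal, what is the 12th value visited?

In-order visits the left subtree, then the node, then the right subtree.
At 19: go left to 25.
  At 25: go left to 31.
    At 31: go left to 13.
      At 13: go left to 34.
        34 is a leaf — visit 34.
      Visit 13.
      At 13: no right child.
    Visit 31.
    At 31: go right to 2.
      2 is a leaf — visit 2.
  Visit 25.
  At 25: go right to 38.
    At 38: go left to 16.
      At 16: go left to 10.
        10 is a leaf — visit 10.
      Visit 16.
      At 16: go right to 23.
        At 23: no left child.
        Visit 23.
        At 23: go right to 37.
          37 is a leaf — visit 37.
    Visit 38.
    At 38: no right child.
Visit 19.
At 19: go right to 14.
  At 14: go left to 5.
    At 5: go left to 39.
      39 is a leaf — visit 39.
    Visit 5.
    At 5: no right child.
  Visit 14.
  At 14: go right to 22.
    22 is a leaf — visit 22.
Full in-order sequence: 34, 13, 31, 2, 25, 10, 16, 23, 37, 38, 19, 39, 5, 14, 22.

39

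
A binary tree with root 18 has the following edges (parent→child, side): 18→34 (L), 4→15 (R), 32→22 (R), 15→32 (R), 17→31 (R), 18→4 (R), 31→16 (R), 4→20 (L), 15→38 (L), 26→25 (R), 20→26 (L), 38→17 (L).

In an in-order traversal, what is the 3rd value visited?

26

In-order visits the left subtree, then the node, then the right subtree.
At 18: go left to 34.
  34 is a leaf — visit 34.
Visit 18.
At 18: go right to 4.
  At 4: go left to 20.
    At 20: go left to 26.
      At 26: no left child.
      Visit 26.
      At 26: go right to 25.
        25 is a leaf — visit 25.
    Visit 20.
    At 20: no right child.
  Visit 4.
  At 4: go right to 15.
    At 15: go left to 38.
      At 38: go left to 17.
        At 17: no left child.
        Visit 17.
        At 17: go right to 31.
          At 31: no left child.
          Visit 31.
          At 31: go right to 16.
            16 is a leaf — visit 16.
      Visit 38.
      At 38: no right child.
    Visit 15.
    At 15: go right to 32.
      At 32: no left child.
      Visit 32.
      At 32: go right to 22.
        22 is a leaf — visit 22.
Full in-order sequence: 34, 18, 26, 25, 20, 4, 17, 31, 16, 38, 15, 32, 22.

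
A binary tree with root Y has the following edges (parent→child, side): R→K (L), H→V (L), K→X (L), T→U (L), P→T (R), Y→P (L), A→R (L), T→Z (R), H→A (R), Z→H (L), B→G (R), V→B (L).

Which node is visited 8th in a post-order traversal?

A

Post-order visits the left subtree, then the right subtree, then the node.
At Y: go left to P.
  At P: no left child.
  At P: go right to T.
    At T: go left to U.
      U is a leaf — visit U.
    At T: go right to Z.
      At Z: go left to H.
        At H: go left to V.
          At V: go left to B.
            At B: no left child.
            At B: go right to G.
              G is a leaf — visit G.
            Visit B.
          At V: no right child.
          Visit V.
        At H: go right to A.
          At A: go left to R.
            At R: go left to K.
              At K: go left to X.
                X is a leaf — visit X.
              At K: no right child.
              Visit K.
            At R: no right child.
            Visit R.
          At A: no right child.
          Visit A.
        Visit H.
      At Z: no right child.
      Visit Z.
    Visit T.
  Visit P.
At Y: no right child.
Visit Y.
Full post-order sequence: U, G, B, V, X, K, R, A, H, Z, T, P, Y.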